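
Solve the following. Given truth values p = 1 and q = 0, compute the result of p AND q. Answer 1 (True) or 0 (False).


p = 1, q = 0
Operation: p AND q
Evaluate: 1 AND 0 = 0

0


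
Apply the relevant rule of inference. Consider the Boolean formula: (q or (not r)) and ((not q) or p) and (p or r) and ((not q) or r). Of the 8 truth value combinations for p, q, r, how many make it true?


Evaluate all 8 assignments for p, q, r:
p=0, q=0, r=0: 0
p=0, q=0, r=1: 0
p=0, q=1, r=0: 0
p=0, q=1, r=1: 0
p=1, q=0, r=0: 1
p=1, q=0, r=1: 0
p=1, q=1, r=0: 0
p=1, q=1, r=1: 1
Satisfying count = 2

2


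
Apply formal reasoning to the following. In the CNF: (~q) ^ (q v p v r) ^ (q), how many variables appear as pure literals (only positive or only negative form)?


Check each variable for pure literal status:
p: pure positive
q: mixed (not pure)
r: pure positive
Pure literal count = 2

2


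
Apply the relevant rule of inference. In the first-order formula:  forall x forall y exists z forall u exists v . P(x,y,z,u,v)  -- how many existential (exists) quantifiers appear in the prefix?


Quantifier prefix: forall x forall y exists z forall u exists v
Mark each quantifier type:
  U U E U E
Universal count = 3, Existential count = 2
Asked for existential (exists) quantifiers: 2

2


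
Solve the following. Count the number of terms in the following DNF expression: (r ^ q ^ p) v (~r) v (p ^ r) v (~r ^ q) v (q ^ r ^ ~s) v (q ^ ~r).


A DNF formula is a disjunction of terms (conjunctions).
Terms are separated by v.
Counting the disjuncts: 6 terms.

6


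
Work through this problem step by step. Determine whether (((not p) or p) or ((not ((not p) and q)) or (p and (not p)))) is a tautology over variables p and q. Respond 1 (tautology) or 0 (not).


Check all 4 assignments:
p=0, q=0: 1
p=0, q=1: 1
p=1, q=0: 1
p=1, q=1: 1
Satisfying count = 4/4.
Tautology iff count = 4: yes.

1


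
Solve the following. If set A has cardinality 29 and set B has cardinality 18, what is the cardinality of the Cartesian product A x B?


The Cartesian product A x B contains all ordered pairs (a, b).
|A x B| = |A| * |B| = 29 * 18 = 522

522


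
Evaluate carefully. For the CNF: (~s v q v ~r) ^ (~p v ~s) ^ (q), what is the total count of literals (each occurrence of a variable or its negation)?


Counting literals in each clause:
Clause 1: 3 literal(s)
Clause 2: 2 literal(s)
Clause 3: 1 literal(s)
Total = 6

6


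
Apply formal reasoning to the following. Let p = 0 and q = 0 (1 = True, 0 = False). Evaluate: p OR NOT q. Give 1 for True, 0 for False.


p = 0, q = 0
Operation: p OR NOT q
Evaluate: 0 OR NOT 0 = 1

1


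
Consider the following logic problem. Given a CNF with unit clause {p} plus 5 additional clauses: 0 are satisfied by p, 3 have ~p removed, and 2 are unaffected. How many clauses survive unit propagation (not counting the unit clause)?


Satisfied (removed): 0
Shortened (remain): 3
Unchanged (remain): 2
Remaining = 3 + 2 = 5

5


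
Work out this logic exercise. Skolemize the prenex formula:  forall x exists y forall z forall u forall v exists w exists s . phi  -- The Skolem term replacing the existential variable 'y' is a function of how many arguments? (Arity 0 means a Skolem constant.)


Quantifier prefix: forall x exists y forall z forall u forall v exists w exists s
'y' is existentially quantified at position 2.
Universal variables preceding it: x
Skolem function arity = 1

1


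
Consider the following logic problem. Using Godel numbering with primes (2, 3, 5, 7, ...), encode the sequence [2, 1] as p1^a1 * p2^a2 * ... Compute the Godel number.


Encode each element as an exponent of the corresponding prime:
  2^2 = 4
  3^1 = 3
Product = 4 * 3 = 12

12


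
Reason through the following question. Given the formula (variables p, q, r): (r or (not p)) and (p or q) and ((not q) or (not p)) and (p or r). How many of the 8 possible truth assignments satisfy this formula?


Evaluate all 8 assignments for p, q, r:
p=0, q=0, r=0: 0
p=0, q=0, r=1: 0
p=0, q=1, r=0: 0
p=0, q=1, r=1: 1
p=1, q=0, r=0: 0
p=1, q=0, r=1: 1
p=1, q=1, r=0: 0
p=1, q=1, r=1: 0
Satisfying count = 2

2


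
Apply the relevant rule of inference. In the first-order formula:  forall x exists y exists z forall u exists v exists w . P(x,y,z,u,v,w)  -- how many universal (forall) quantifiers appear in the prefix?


Quantifier prefix: forall x exists y exists z forall u exists v exists w
Mark each quantifier type:
  U E E U E E
Universal count = 2, Existential count = 4
Asked for universal (forall) quantifiers: 2

2


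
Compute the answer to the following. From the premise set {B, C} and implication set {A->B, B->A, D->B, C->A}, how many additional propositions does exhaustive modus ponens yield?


Initial facts: {B, C}
Apply modus ponens to closure:
  B and B->A  =>  A
Final known: {A, B, C}
New propositions: {A}
Count = 1

1


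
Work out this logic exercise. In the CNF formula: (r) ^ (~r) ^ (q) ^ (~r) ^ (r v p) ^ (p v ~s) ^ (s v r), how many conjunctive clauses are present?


A CNF formula is a conjunction of clauses.
Clauses are separated by ^.
Counting the conjuncts: 7 clauses.

7


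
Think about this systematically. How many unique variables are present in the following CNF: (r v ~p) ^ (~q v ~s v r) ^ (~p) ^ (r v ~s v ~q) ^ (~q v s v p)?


Identify each variable that appears in the formula.
Variables found: p, q, r, s
Count = 4

4


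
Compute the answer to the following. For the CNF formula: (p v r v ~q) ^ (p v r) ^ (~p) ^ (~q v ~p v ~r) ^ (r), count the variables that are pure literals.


Check each variable for pure literal status:
p: mixed (not pure)
q: pure negative
r: mixed (not pure)
Pure literal count = 1

1


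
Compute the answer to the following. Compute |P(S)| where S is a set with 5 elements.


The power set of a set with n elements has 2^n elements.
|P(S)| = 2^5 = 32

32


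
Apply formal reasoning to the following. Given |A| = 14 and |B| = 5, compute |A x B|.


The Cartesian product A x B contains all ordered pairs (a, b).
|A x B| = |A| * |B| = 14 * 5 = 70

70


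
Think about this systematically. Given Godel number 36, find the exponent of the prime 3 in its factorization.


Factorize 36 by dividing by 3 repeatedly.
Division steps: 3 divides 36 exactly 2 time(s).
Exponent of 3 = 2

2


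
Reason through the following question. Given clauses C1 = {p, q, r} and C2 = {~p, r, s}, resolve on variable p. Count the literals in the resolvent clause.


Remove p from C1 and ~p from C2.
C1 remainder: {q, r}
C2 remainder: {r, s}
Union (resolvent): {q, r, s}
Resolvent has 3 literal(s).

3


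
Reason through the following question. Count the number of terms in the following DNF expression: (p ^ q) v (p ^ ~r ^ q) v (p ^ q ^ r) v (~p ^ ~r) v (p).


A DNF formula is a disjunction of terms (conjunctions).
Terms are separated by v.
Counting the disjuncts: 5 terms.

5


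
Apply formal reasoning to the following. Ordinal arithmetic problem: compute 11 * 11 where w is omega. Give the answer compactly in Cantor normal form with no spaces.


Compute 11 * 11.
Ordinal * is associative and left-distributive over +, but NOT commutative; for finite n>1, n*w = w but w*n stays w*n.
Both finite; ordinal * agrees with natural *: 11 * 11 = 121.
Result = 121

121


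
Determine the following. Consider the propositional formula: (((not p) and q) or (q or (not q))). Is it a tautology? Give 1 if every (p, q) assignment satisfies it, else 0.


Check all 4 assignments:
p=0, q=0: 1
p=0, q=1: 1
p=1, q=0: 1
p=1, q=1: 1
Satisfying count = 4/4.
Tautology iff count = 4: yes.

1


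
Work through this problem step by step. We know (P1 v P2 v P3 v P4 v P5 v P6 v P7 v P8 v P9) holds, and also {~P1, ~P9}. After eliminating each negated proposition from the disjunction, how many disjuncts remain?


Original disjuncts (9): P1, P2, P3, P4, P5, P6, P7, P8, P9
Negated (eliminate): ~P1, ~P9
Remaining disjuncts: P2, P3, P4, P5, P6, P7, P8
Count = 9 - 2 = 7

7


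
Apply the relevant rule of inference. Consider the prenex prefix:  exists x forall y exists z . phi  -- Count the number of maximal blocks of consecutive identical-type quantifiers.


Quantifier-type sequence: E A E  (A=forall, E=exists)
Group into maximal same-type runs:
  Ex1 | Ax1 | Ex1
Number of blocks = 3

3


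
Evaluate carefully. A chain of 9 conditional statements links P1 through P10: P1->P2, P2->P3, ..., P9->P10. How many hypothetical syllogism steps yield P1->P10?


With 9 implications in a chain connecting 10 propositions:
P1->P2, P2->P3, ..., P9->P10
Steps needed = (number of implications) - 1 = 9 - 1 = 8

8


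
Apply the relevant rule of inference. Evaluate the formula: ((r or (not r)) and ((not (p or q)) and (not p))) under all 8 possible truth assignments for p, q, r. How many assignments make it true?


Check all 8 assignments:
p=0, q=0, r=0: 1
p=0, q=0, r=1: 1
p=0, q=1, r=0: 0
p=0, q=1, r=1: 0
p=1, q=0, r=0: 0
p=1, q=0, r=1: 0
p=1, q=1, r=0: 0
p=1, q=1, r=1: 0
Count of True = 2

2


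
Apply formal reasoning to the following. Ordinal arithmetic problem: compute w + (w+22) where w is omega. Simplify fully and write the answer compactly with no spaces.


Compute w + (w+22).
Ordinal + is associative but NOT commutative; for finite n>0, n + w = w but w + n stays w+n.
w + (w+22) = (w+w) + 22 = w*2+22.
Result = w*2+22

w*2+22


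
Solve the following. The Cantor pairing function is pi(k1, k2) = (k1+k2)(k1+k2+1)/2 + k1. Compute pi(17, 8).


k1 + k2 = 25
(k1+k2)(k1+k2+1)/2 = 25 * 26 / 2 = 325
pi = 325 + 17 = 342

342


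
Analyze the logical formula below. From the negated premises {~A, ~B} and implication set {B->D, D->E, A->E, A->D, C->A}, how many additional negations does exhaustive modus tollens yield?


Initial negated facts: {~A, ~B}
Apply modus tollens to closure:
  ~A and C->A  =>  ~C
Final negated: {~A, ~B, ~C}
New negations: {~C}
Count = 1

1


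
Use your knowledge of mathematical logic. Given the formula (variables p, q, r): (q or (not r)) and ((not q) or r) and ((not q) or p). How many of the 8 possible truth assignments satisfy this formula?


Evaluate all 8 assignments for p, q, r:
p=0, q=0, r=0: 1
p=0, q=0, r=1: 0
p=0, q=1, r=0: 0
p=0, q=1, r=1: 0
p=1, q=0, r=0: 1
p=1, q=0, r=1: 0
p=1, q=1, r=0: 0
p=1, q=1, r=1: 1
Satisfying count = 3

3


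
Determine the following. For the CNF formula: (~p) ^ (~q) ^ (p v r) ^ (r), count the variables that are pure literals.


Check each variable for pure literal status:
p: mixed (not pure)
q: pure negative
r: pure positive
Pure literal count = 2

2


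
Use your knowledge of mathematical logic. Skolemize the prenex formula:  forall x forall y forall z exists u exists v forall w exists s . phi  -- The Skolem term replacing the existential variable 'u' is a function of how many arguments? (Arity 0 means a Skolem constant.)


Quantifier prefix: forall x forall y forall z exists u exists v forall w exists s
'u' is existentially quantified at position 4.
Universal variables preceding it: x, y, z
Skolem function arity = 3

3


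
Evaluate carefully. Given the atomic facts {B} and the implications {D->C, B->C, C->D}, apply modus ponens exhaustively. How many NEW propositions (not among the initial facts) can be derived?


Initial facts: {B}
Apply modus ponens to closure:
  B and B->C  =>  C
  C and C->D  =>  D
Final known: {B, C, D}
New propositions: {C, D}
Count = 2

2


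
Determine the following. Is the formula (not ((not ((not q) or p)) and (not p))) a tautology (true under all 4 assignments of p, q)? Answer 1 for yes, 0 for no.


Check all 4 assignments:
p=0, q=0: 1
p=0, q=1: 0
p=1, q=0: 1
p=1, q=1: 1
Satisfying count = 3/4.
Tautology iff count = 4: no.

0


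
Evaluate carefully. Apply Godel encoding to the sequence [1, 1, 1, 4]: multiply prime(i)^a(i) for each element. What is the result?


Encode each element as an exponent of the corresponding prime:
  2^1 = 2
  3^1 = 3
  5^1 = 5
  7^4 = 2401
Product = 2 * 3 * 5 * 2401 = 72030

72030


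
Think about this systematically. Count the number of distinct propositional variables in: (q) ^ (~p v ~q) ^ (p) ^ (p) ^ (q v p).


Identify each variable that appears in the formula.
Variables found: p, q
Count = 2

2


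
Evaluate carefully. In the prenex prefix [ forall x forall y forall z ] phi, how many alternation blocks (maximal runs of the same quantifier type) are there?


Quantifier-type sequence: A A A  (A=forall, E=exists)
Group into maximal same-type runs:
  Ax3
Number of blocks = 1

1


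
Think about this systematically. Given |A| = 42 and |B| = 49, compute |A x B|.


The Cartesian product A x B contains all ordered pairs (a, b).
|A x B| = |A| * |B| = 42 * 49 = 2058

2058


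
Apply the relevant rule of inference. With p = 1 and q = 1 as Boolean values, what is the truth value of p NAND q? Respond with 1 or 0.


p = 1, q = 1
Operation: p NAND q
Evaluate: 1 NAND 1 = 0

0


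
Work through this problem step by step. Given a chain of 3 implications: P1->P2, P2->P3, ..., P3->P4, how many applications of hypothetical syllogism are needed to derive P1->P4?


With 3 implications in a chain connecting 4 propositions:
P1->P2, P2->P3, ..., P3->P4
Steps needed = (number of implications) - 1 = 3 - 1 = 2

2


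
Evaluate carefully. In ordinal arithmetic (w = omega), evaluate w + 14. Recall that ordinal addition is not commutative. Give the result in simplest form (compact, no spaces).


Compute w + 14.
Ordinal + is associative but NOT commutative; for finite n>0, n + w = w but w + n stays w+n.
w + 14 is already in normal form (a successor ordinal beyond w).
Result = w+14

w+14


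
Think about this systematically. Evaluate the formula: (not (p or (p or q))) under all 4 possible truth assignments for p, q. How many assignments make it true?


Check all 4 assignments:
p=0, q=0: 1
p=0, q=1: 0
p=1, q=0: 0
p=1, q=1: 0
Count of True = 1

1


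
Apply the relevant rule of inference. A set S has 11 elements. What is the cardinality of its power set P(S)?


The power set of a set with n elements has 2^n elements.
|P(S)| = 2^11 = 2048

2048


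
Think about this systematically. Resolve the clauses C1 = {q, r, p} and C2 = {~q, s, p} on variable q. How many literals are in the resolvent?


Remove q from C1 and ~q from C2.
C1 remainder: {r, p}
C2 remainder: {s, p}
Union (resolvent): {p, r, s}
Resolvent has 3 literal(s).

3


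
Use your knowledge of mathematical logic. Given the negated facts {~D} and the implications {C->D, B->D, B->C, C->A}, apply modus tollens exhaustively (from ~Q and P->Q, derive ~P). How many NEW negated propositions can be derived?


Initial negated facts: {~D}
Apply modus tollens to closure:
  ~D and C->D  =>  ~C
  ~D and B->D  =>  ~B
Final negated: {~B, ~C, ~D}
New negations: {~B, ~C}
Count = 2

2


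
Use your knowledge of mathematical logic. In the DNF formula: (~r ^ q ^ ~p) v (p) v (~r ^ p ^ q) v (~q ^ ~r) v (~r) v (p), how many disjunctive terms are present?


A DNF formula is a disjunction of terms (conjunctions).
Terms are separated by v.
Counting the disjuncts: 6 terms.

6


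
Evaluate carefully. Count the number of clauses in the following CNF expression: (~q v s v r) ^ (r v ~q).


A CNF formula is a conjunction of clauses.
Clauses are separated by ^.
Counting the conjuncts: 2 clauses.

2


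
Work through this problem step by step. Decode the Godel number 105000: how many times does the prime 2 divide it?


Factorize 105000 by dividing by 2 repeatedly.
Division steps: 2 divides 105000 exactly 3 time(s).
Exponent of 2 = 3

3


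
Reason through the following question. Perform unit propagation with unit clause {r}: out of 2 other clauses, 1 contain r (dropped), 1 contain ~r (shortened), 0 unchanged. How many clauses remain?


Satisfied (removed): 1
Shortened (remain): 1
Unchanged (remain): 0
Remaining = 1 + 0 = 1

1


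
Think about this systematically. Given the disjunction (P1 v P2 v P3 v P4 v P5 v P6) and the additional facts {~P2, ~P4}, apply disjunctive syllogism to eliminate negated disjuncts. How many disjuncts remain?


Original disjuncts (6): P1, P2, P3, P4, P5, P6
Negated (eliminate): ~P2, ~P4
Remaining disjuncts: P1, P3, P5, P6
Count = 6 - 2 = 4

4


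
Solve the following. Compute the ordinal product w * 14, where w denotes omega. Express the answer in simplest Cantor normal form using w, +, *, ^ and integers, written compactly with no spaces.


Compute w * 14.
Ordinal * is associative and left-distributive over +, but NOT commutative; for finite n>1, n*w = w but w*n stays w*n.
w * 14 means 14 copies of w concatenated: w*14.
Result = w*14

w*14


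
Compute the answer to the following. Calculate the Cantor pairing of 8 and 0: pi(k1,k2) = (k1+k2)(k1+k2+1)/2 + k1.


k1 + k2 = 8
(k1+k2)(k1+k2+1)/2 = 8 * 9 / 2 = 36
pi = 36 + 8 = 44

44


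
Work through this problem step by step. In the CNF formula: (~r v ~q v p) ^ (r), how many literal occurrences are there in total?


Counting literals in each clause:
Clause 1: 3 literal(s)
Clause 2: 1 literal(s)
Total = 4

4


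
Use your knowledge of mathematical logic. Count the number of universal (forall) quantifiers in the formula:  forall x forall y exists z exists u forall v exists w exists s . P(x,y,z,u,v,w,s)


Quantifier prefix: forall x forall y exists z exists u forall v exists w exists s
Mark each quantifier type:
  U U E E U E E
Universal count = 3, Existential count = 4
Asked for universal (forall) quantifiers: 3

3


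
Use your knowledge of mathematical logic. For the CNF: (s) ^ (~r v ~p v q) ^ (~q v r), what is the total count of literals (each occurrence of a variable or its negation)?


Counting literals in each clause:
Clause 1: 1 literal(s)
Clause 2: 3 literal(s)
Clause 3: 2 literal(s)
Total = 6

6


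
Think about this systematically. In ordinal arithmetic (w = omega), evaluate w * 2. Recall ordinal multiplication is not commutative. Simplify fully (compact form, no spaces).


Compute w * 2.
Ordinal * is associative and left-distributive over +, but NOT commutative; for finite n>1, n*w = w but w*n stays w*n.
w * 2 means 2 copies of w concatenated: w*2.
Result = w*2

w*2


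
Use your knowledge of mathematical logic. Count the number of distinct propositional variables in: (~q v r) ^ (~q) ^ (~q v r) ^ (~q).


Identify each variable that appears in the formula.
Variables found: q, r
Count = 2

2


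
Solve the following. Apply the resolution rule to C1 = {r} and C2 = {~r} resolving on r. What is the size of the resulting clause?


Remove r from C1 and ~r from C2.
C1 remainder: {}
C2 remainder: {}
Union (resolvent): {} (empty clause)
Resolvent has 0 literal(s).

0


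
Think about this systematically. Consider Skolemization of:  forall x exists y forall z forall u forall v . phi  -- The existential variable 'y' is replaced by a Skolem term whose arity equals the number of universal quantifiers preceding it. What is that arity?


Quantifier prefix: forall x exists y forall z forall u forall v
'y' is existentially quantified at position 2.
Universal variables preceding it: x
Skolem function arity = 1

1


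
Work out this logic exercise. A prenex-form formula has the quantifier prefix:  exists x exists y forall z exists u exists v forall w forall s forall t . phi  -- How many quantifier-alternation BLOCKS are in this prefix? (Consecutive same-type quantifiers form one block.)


Quantifier-type sequence: E E A E E A A A  (A=forall, E=exists)
Group into maximal same-type runs:
  Ex2 | Ax1 | Ex2 | Ax3
Number of blocks = 4

4


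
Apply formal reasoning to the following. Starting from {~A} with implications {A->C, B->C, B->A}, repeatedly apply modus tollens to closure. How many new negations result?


Initial negated facts: {~A}
Apply modus tollens to closure:
  ~A and B->A  =>  ~B
Final negated: {~A, ~B}
New negations: {~B}
Count = 1

1


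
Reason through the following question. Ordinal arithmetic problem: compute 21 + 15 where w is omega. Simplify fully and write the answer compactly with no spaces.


Compute 21 + 15.
Ordinal + is associative but NOT commutative; for finite n>0, n + w = w but w + n stays w+n.
Both operands finite; ordinal + agrees with natural +: 21 + 15 = 36.
Result = 36

36


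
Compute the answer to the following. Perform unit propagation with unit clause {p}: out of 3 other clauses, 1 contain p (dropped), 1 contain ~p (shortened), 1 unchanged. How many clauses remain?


Satisfied (removed): 1
Shortened (remain): 1
Unchanged (remain): 1
Remaining = 1 + 1 = 2

2


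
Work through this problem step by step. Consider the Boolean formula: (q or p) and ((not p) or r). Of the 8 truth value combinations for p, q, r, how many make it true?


Evaluate all 8 assignments for p, q, r:
p=0, q=0, r=0: 0
p=0, q=0, r=1: 0
p=0, q=1, r=0: 1
p=0, q=1, r=1: 1
p=1, q=0, r=0: 0
p=1, q=0, r=1: 1
p=1, q=1, r=0: 0
p=1, q=1, r=1: 1
Satisfying count = 4

4


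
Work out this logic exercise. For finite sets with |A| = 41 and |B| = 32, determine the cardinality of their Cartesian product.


The Cartesian product A x B contains all ordered pairs (a, b).
|A x B| = |A| * |B| = 41 * 32 = 1312

1312


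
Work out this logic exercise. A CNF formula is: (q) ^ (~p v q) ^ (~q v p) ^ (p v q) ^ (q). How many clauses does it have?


A CNF formula is a conjunction of clauses.
Clauses are separated by ^.
Counting the conjuncts: 5 clauses.

5


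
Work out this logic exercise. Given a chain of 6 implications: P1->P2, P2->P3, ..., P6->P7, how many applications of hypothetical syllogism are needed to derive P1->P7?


With 6 implications in a chain connecting 7 propositions:
P1->P2, P2->P3, ..., P6->P7
Steps needed = (number of implications) - 1 = 6 - 1 = 5

5


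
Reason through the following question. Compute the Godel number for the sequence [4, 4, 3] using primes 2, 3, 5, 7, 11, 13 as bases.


Encode each element as an exponent of the corresponding prime:
  2^4 = 16
  3^4 = 81
  5^3 = 125
Product = 16 * 81 * 125 = 162000

162000


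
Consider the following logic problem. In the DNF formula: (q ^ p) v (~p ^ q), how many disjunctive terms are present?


A DNF formula is a disjunction of terms (conjunctions).
Terms are separated by v.
Counting the disjuncts: 2 terms.

2


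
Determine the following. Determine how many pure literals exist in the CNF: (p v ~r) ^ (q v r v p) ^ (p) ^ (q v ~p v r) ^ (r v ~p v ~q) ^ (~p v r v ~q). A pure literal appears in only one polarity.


Check each variable for pure literal status:
p: mixed (not pure)
q: mixed (not pure)
r: mixed (not pure)
Pure literal count = 0

0


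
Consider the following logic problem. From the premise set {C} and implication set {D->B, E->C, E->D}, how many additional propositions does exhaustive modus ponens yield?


Initial facts: {C}
Apply modus ponens to closure:
  (no implication fires)
Final known: {C}
New propositions: {(none)}
Count = 0

0


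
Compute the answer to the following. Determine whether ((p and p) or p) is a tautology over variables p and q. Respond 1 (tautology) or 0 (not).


Check all 4 assignments:
p=0, q=0: 0
p=0, q=1: 0
p=1, q=0: 1
p=1, q=1: 1
Satisfying count = 2/4.
Tautology iff count = 4: no.

0


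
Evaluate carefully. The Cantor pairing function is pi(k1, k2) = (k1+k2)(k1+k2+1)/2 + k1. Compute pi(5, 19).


k1 + k2 = 24
(k1+k2)(k1+k2+1)/2 = 24 * 25 / 2 = 300
pi = 300 + 5 = 305

305


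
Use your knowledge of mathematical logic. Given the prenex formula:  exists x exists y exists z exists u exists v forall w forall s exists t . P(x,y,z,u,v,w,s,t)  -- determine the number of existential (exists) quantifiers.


Quantifier prefix: exists x exists y exists z exists u exists v forall w forall s exists t
Mark each quantifier type:
  E E E E E U U E
Universal count = 2, Existential count = 6
Asked for existential (exists) quantifiers: 6

6


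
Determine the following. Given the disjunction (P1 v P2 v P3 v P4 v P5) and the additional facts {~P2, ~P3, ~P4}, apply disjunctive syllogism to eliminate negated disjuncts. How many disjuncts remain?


Original disjuncts (5): P1, P2, P3, P4, P5
Negated (eliminate): ~P2, ~P3, ~P4
Remaining disjuncts: P1, P5
Count = 5 - 3 = 2

2


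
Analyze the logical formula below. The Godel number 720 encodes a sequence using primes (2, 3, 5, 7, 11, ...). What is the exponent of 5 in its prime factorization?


Factorize 720 by dividing by 5 repeatedly.
Division steps: 5 divides 720 exactly 1 time(s).
Exponent of 5 = 1

1


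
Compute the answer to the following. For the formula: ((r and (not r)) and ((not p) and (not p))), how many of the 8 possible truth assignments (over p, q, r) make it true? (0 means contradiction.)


Check all 8 assignments:
p=0, q=0, r=0: 0
p=0, q=0, r=1: 0
p=0, q=1, r=0: 0
p=0, q=1, r=1: 0
p=1, q=0, r=0: 0
p=1, q=0, r=1: 0
p=1, q=1, r=0: 0
p=1, q=1, r=1: 0
Count of True = 0

0


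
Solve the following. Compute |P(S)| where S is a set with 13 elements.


The power set of a set with n elements has 2^n elements.
|P(S)| = 2^13 = 8192

8192


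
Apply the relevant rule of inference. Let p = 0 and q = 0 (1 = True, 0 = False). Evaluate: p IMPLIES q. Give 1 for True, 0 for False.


p = 0, q = 0
Operation: p IMPLIES q
Evaluate: 0 IMPLIES 0 = 1

1


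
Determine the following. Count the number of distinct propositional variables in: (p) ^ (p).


Identify each variable that appears in the formula.
Variables found: p
Count = 1

1


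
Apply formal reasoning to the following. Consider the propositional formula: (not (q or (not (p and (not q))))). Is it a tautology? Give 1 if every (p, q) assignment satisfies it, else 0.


Check all 4 assignments:
p=0, q=0: 0
p=0, q=1: 0
p=1, q=0: 1
p=1, q=1: 0
Satisfying count = 1/4.
Tautology iff count = 4: no.

0


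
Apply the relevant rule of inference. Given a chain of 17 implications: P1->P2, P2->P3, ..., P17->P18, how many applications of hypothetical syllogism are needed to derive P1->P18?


With 17 implications in a chain connecting 18 propositions:
P1->P2, P2->P3, ..., P17->P18
Steps needed = (number of implications) - 1 = 17 - 1 = 16

16


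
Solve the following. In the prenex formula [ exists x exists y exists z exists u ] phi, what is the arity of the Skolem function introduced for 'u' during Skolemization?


Quantifier prefix: exists x exists y exists z exists u
'u' is existentially quantified at position 4.
No universal quantifiers precede it.
Skolem function arity = 0 (a Skolem constant)

0


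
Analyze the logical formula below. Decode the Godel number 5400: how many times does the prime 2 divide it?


Factorize 5400 by dividing by 2 repeatedly.
Division steps: 2 divides 5400 exactly 3 time(s).
Exponent of 2 = 3

3


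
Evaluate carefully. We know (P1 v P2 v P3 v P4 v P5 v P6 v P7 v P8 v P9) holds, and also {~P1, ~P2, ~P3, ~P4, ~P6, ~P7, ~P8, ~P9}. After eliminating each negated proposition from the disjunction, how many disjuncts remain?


Original disjuncts (9): P1, P2, P3, P4, P5, P6, P7, P8, P9
Negated (eliminate): ~P1, ~P2, ~P3, ~P4, ~P6, ~P7, ~P8, ~P9
Remaining disjuncts: P5
Count = 9 - 8 = 1

1


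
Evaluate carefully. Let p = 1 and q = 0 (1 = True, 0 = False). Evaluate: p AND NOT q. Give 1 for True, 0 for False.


p = 1, q = 0
Operation: p AND NOT q
Evaluate: 1 AND NOT 0 = 1

1


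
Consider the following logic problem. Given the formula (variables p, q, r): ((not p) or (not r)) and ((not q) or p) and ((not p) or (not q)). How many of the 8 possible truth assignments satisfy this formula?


Evaluate all 8 assignments for p, q, r:
p=0, q=0, r=0: 1
p=0, q=0, r=1: 1
p=0, q=1, r=0: 0
p=0, q=1, r=1: 0
p=1, q=0, r=0: 1
p=1, q=0, r=1: 0
p=1, q=1, r=0: 0
p=1, q=1, r=1: 0
Satisfying count = 3

3


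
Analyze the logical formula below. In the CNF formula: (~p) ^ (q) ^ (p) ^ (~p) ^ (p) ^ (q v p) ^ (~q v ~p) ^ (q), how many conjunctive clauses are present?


A CNF formula is a conjunction of clauses.
Clauses are separated by ^.
Counting the conjuncts: 8 clauses.

8


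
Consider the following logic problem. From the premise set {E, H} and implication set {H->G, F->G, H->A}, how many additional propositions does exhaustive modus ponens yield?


Initial facts: {E, H}
Apply modus ponens to closure:
  H and H->G  =>  G
  H and H->A  =>  A
Final known: {A, E, G, H}
New propositions: {A, G}
Count = 2

2


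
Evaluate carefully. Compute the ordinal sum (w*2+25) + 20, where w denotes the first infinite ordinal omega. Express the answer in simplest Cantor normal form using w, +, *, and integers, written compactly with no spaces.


Compute (w*2+25) + 20.
Ordinal + is associative but NOT commutative; for finite n>0, n + w = w but w + n stays w+n.
By associativity: (w*2+25) + 20 = w*2 + (25+20) = w*2+45.
Result = w*2+45

w*2+45


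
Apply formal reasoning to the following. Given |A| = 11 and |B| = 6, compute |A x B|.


The Cartesian product A x B contains all ordered pairs (a, b).
|A x B| = |A| * |B| = 11 * 6 = 66

66


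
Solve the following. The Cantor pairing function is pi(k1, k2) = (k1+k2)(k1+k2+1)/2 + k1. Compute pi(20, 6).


k1 + k2 = 26
(k1+k2)(k1+k2+1)/2 = 26 * 27 / 2 = 351
pi = 351 + 20 = 371

371


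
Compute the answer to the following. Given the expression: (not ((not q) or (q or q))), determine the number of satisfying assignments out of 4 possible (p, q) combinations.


Check all 4 assignments:
p=0, q=0: 0
p=0, q=1: 0
p=1, q=0: 0
p=1, q=1: 0
Count of True = 0

0


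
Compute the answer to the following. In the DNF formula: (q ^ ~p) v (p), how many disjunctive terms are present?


A DNF formula is a disjunction of terms (conjunctions).
Terms are separated by v.
Counting the disjuncts: 2 terms.

2


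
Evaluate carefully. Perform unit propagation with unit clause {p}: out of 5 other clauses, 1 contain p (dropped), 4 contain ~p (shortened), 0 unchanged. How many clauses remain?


Satisfied (removed): 1
Shortened (remain): 4
Unchanged (remain): 0
Remaining = 4 + 0 = 4

4


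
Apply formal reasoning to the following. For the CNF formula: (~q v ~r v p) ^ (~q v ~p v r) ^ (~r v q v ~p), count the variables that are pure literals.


Check each variable for pure literal status:
p: mixed (not pure)
q: mixed (not pure)
r: mixed (not pure)
Pure literal count = 0

0


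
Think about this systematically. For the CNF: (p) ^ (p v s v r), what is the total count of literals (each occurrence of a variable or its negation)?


Counting literals in each clause:
Clause 1: 1 literal(s)
Clause 2: 3 literal(s)
Total = 4

4


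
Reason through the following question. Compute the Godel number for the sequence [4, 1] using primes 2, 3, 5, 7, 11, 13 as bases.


Encode each element as an exponent of the corresponding prime:
  2^4 = 16
  3^1 = 3
Product = 16 * 3 = 48

48


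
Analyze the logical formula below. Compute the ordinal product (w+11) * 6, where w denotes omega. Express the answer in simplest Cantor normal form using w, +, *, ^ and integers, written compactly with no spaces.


Compute (w+11) * 6.
Ordinal * is associative and left-distributive over +, but NOT commutative; for finite n>1, n*w = w but w*n stays w*n.
(w+11) * 6 = (w+11) repeated 6 times. Each intermediate +11 is absorbed by the following w; only the last survives: w*6+11.
Result = w*6+11

w*6+11


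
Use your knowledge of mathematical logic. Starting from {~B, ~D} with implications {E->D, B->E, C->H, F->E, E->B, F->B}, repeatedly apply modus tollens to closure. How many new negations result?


Initial negated facts: {~B, ~D}
Apply modus tollens to closure:
  ~D and E->D  =>  ~E
  ~E and F->E  =>  ~F
Final negated: {~B, ~D, ~E, ~F}
New negations: {~E, ~F}
Count = 2

2


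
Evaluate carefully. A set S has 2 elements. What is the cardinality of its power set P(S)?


The power set of a set with n elements has 2^n elements.
|P(S)| = 2^2 = 4

4


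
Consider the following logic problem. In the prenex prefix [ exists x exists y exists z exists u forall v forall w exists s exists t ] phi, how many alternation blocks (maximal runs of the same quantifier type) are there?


Quantifier-type sequence: E E E E A A E E  (A=forall, E=exists)
Group into maximal same-type runs:
  Ex4 | Ax2 | Ex2
Number of blocks = 3

3


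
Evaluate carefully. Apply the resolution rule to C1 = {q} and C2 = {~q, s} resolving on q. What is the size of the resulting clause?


Remove q from C1 and ~q from C2.
C1 remainder: {}
C2 remainder: {s}
Union (resolvent): {s}
Resolvent has 1 literal(s).

1


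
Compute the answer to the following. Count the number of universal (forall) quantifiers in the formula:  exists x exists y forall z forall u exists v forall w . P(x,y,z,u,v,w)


Quantifier prefix: exists x exists y forall z forall u exists v forall w
Mark each quantifier type:
  E E U U E U
Universal count = 3, Existential count = 3
Asked for universal (forall) quantifiers: 3

3


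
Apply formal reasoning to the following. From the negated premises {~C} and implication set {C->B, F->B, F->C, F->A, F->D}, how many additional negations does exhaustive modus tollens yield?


Initial negated facts: {~C}
Apply modus tollens to closure:
  ~C and F->C  =>  ~F
Final negated: {~C, ~F}
New negations: {~F}
Count = 1

1


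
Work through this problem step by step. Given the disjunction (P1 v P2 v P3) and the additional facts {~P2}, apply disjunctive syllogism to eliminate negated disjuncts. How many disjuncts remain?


Original disjuncts (3): P1, P2, P3
Negated (eliminate): ~P2
Remaining disjuncts: P1, P3
Count = 3 - 1 = 2

2


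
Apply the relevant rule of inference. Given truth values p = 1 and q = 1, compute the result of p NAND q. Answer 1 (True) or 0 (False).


p = 1, q = 1
Operation: p NAND q
Evaluate: 1 NAND 1 = 0

0


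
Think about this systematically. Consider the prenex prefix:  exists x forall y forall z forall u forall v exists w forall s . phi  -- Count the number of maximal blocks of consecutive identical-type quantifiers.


Quantifier-type sequence: E A A A A E A  (A=forall, E=exists)
Group into maximal same-type runs:
  Ex1 | Ax4 | Ex1 | Ax1
Number of blocks = 4

4


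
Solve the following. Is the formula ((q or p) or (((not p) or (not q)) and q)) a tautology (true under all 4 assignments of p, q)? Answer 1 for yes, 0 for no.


Check all 4 assignments:
p=0, q=0: 0
p=0, q=1: 1
p=1, q=0: 1
p=1, q=1: 1
Satisfying count = 3/4.
Tautology iff count = 4: no.

0


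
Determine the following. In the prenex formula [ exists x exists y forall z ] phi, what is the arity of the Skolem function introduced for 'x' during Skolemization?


Quantifier prefix: exists x exists y forall z
'x' is existentially quantified at position 1.
No universal quantifiers precede it.
Skolem function arity = 0 (a Skolem constant)

0


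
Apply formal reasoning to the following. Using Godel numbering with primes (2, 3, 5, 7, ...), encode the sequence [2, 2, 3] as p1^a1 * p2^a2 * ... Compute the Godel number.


Encode each element as an exponent of the corresponding prime:
  2^2 = 4
  3^2 = 9
  5^3 = 125
Product = 4 * 9 * 125 = 4500

4500


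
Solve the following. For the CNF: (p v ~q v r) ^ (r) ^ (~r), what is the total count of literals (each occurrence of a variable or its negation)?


Counting literals in each clause:
Clause 1: 3 literal(s)
Clause 2: 1 literal(s)
Clause 3: 1 literal(s)
Total = 5

5


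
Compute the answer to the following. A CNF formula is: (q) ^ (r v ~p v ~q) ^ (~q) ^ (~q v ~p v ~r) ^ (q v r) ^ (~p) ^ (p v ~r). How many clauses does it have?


A CNF formula is a conjunction of clauses.
Clauses are separated by ^.
Counting the conjuncts: 7 clauses.

7


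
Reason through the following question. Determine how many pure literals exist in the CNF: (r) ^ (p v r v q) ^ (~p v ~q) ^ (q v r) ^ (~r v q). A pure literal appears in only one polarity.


Check each variable for pure literal status:
p: mixed (not pure)
q: mixed (not pure)
r: mixed (not pure)
Pure literal count = 0

0


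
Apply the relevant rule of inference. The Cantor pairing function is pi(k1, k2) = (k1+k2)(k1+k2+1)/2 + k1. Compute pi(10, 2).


k1 + k2 = 12
(k1+k2)(k1+k2+1)/2 = 12 * 13 / 2 = 78
pi = 78 + 10 = 88

88


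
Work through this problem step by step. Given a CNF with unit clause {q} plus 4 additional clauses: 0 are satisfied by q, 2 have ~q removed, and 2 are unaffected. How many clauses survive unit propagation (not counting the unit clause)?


Satisfied (removed): 0
Shortened (remain): 2
Unchanged (remain): 2
Remaining = 2 + 2 = 4

4


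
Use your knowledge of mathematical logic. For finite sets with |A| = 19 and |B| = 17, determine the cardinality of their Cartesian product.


The Cartesian product A x B contains all ordered pairs (a, b).
|A x B| = |A| * |B| = 19 * 17 = 323

323


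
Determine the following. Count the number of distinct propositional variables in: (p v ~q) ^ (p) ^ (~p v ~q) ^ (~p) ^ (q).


Identify each variable that appears in the formula.
Variables found: p, q
Count = 2

2


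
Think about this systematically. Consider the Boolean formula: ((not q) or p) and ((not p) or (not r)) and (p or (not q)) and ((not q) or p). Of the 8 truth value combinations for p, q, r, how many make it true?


Evaluate all 8 assignments for p, q, r:
p=0, q=0, r=0: 1
p=0, q=0, r=1: 1
p=0, q=1, r=0: 0
p=0, q=1, r=1: 0
p=1, q=0, r=0: 1
p=1, q=0, r=1: 0
p=1, q=1, r=0: 1
p=1, q=1, r=1: 0
Satisfying count = 4

4


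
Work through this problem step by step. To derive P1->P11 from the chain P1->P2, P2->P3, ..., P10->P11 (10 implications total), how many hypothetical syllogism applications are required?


With 10 implications in a chain connecting 11 propositions:
P1->P2, P2->P3, ..., P10->P11
Steps needed = (number of implications) - 1 = 10 - 1 = 9

9


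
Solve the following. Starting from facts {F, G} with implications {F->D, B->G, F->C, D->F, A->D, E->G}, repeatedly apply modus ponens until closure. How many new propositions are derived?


Initial facts: {F, G}
Apply modus ponens to closure:
  F and F->D  =>  D
  F and F->C  =>  C
Final known: {C, D, F, G}
New propositions: {C, D}
Count = 2

2


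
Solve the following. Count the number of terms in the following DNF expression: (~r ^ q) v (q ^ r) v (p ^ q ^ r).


A DNF formula is a disjunction of terms (conjunctions).
Terms are separated by v.
Counting the disjuncts: 3 terms.

3


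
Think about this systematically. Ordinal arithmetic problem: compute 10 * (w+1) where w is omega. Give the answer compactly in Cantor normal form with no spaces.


Compute 10 * (w+1).
Ordinal * is associative and left-distributive over +, but NOT commutative; for finite n>1, n*w = w but w*n stays w*n.
By left-distributivity: 10 * (w+1) = 10*w + 10*1 = w + 10 = w+10.
Result = w+10

w+10


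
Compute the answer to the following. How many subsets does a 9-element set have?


The power set of a set with n elements has 2^n elements.
|P(S)| = 2^9 = 512

512


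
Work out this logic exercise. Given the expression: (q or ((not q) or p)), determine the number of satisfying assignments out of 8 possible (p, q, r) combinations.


Check all 8 assignments:
p=0, q=0, r=0: 1
p=0, q=0, r=1: 1
p=0, q=1, r=0: 1
p=0, q=1, r=1: 1
p=1, q=0, r=0: 1
p=1, q=0, r=1: 1
p=1, q=1, r=0: 1
p=1, q=1, r=1: 1
Count of True = 8

8


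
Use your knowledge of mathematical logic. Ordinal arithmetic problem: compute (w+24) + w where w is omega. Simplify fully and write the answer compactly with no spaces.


Compute (w+24) + w.
Ordinal + is associative but NOT commutative; for finite n>0, n + w = w but w + n stays w+n.
(w+24) + w = w + (24+w) = w + w = w*2 (the finite tail 24 is absorbed by the right w).
Result = w*2

w*2


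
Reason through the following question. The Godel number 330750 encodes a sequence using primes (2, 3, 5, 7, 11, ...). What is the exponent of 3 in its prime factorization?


Factorize 330750 by dividing by 3 repeatedly.
Division steps: 3 divides 330750 exactly 3 time(s).
Exponent of 3 = 3

3
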